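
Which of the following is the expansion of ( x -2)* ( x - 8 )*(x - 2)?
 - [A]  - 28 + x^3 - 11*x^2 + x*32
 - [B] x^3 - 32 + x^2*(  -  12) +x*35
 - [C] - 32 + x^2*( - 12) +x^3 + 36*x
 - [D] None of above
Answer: C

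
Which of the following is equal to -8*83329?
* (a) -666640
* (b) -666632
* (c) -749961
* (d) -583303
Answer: b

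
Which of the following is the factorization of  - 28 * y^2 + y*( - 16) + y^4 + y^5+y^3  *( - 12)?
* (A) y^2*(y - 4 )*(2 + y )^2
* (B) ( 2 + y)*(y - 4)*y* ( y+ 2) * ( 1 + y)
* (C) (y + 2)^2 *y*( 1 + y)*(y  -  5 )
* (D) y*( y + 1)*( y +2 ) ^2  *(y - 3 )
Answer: B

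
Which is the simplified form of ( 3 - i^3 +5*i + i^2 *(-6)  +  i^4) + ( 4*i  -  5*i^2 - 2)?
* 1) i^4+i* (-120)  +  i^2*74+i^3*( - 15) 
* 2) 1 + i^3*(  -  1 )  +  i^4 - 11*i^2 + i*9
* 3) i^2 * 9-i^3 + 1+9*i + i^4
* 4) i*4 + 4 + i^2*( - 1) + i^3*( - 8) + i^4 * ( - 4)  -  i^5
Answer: 2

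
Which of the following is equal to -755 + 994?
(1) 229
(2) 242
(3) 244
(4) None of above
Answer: 4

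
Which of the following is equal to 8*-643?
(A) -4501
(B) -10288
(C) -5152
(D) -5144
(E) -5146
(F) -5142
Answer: D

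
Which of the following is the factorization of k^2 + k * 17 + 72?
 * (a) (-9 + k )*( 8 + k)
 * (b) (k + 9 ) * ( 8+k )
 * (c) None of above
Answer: b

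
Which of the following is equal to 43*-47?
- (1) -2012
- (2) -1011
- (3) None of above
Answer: 3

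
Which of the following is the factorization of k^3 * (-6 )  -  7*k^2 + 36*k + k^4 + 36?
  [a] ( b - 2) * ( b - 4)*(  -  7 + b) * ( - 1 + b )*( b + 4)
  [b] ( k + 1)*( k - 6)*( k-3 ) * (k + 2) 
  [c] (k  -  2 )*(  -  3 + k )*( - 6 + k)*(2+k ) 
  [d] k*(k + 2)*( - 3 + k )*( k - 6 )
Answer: b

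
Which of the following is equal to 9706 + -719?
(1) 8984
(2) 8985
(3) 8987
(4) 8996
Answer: 3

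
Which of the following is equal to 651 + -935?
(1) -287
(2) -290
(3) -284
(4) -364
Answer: 3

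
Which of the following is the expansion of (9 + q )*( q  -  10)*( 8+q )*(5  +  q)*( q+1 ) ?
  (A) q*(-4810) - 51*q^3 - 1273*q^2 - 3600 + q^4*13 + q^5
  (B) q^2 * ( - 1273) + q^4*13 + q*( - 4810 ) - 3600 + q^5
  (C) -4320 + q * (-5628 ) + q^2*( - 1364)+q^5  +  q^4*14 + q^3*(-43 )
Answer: A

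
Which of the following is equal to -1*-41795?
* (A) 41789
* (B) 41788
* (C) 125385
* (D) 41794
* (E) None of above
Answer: E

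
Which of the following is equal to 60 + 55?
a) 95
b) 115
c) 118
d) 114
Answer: b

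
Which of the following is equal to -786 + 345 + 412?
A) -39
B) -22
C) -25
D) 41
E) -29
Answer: E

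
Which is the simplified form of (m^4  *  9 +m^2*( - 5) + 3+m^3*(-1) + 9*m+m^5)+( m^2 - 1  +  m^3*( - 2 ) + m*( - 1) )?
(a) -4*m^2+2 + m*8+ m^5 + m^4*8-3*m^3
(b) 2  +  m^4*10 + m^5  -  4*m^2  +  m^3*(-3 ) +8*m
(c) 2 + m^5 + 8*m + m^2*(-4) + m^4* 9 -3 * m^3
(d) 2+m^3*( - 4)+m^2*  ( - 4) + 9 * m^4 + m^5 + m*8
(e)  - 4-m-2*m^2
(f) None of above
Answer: c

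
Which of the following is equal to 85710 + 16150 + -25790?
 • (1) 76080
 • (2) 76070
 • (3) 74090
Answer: 2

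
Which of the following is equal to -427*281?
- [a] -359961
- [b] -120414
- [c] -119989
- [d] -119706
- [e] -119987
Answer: e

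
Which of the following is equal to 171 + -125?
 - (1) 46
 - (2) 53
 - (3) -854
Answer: 1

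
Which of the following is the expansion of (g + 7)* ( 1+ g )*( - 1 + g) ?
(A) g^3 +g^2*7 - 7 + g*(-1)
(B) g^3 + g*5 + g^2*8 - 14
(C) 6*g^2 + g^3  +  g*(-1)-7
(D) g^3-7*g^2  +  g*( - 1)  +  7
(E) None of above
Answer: A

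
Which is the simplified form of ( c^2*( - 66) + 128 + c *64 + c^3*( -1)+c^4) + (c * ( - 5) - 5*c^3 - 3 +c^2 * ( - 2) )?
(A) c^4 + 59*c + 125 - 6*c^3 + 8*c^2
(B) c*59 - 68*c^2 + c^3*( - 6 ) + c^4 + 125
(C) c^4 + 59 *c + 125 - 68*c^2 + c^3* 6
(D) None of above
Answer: B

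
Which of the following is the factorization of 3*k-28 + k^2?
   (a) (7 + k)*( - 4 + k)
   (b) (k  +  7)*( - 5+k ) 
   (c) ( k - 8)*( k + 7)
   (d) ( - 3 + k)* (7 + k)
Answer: a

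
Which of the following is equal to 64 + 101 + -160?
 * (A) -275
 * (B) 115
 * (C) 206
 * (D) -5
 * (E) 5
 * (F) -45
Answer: E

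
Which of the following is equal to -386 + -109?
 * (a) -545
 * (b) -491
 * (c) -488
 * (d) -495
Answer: d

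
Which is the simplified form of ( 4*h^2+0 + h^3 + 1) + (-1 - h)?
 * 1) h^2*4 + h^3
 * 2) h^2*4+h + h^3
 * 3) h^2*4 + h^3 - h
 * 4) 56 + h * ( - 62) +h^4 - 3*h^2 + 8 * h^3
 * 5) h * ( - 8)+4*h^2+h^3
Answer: 3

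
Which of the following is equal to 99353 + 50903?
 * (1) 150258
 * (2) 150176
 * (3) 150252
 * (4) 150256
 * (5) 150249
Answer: 4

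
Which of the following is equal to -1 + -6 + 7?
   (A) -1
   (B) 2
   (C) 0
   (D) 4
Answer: C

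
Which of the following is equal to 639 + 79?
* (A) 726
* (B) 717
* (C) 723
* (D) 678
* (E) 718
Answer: E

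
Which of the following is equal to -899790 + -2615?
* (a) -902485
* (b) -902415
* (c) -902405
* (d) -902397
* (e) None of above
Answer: c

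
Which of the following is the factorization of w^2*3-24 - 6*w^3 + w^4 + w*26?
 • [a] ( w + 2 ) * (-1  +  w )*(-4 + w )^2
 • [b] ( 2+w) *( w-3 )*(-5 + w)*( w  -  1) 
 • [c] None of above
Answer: c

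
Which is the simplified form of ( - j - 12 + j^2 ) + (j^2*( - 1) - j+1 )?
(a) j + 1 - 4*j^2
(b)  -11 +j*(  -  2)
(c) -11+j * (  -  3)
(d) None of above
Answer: b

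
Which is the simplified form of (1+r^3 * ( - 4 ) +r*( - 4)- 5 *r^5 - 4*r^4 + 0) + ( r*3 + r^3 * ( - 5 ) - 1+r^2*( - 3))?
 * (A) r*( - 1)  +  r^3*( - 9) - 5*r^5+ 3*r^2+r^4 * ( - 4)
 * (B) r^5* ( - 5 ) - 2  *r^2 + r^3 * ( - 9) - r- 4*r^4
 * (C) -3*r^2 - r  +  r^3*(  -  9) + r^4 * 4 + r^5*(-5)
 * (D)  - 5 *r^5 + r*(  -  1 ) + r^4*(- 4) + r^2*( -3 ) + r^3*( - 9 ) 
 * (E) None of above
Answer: D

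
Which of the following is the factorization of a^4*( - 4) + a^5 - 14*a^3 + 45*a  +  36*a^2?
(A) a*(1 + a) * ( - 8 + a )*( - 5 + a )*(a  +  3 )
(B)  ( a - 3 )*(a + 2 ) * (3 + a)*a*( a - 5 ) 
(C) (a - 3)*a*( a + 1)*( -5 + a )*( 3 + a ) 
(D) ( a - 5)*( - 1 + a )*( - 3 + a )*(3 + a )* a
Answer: C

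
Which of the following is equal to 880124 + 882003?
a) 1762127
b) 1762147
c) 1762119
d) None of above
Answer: a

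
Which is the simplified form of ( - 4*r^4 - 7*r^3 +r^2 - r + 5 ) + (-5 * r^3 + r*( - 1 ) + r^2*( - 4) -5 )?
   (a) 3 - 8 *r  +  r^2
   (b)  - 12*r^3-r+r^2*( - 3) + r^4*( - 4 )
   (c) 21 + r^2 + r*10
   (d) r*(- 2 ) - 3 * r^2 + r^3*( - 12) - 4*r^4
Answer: d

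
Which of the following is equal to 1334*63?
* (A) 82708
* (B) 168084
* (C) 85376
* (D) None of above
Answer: D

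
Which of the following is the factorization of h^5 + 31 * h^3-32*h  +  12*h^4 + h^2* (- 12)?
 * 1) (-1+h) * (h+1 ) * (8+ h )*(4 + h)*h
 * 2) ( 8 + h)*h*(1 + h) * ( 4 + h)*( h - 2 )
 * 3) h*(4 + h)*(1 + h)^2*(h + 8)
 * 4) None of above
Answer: 1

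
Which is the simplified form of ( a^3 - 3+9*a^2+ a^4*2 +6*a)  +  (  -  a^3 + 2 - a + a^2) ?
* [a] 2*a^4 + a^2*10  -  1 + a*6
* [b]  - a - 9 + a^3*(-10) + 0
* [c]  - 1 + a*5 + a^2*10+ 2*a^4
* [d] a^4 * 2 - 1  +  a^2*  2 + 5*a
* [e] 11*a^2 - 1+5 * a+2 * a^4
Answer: c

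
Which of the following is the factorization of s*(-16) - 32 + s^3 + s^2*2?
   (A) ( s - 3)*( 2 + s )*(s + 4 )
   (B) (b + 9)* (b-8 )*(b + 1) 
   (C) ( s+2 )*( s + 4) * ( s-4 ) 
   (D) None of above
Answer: C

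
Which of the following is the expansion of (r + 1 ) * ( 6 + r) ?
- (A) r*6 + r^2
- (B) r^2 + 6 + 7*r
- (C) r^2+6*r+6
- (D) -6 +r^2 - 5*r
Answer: B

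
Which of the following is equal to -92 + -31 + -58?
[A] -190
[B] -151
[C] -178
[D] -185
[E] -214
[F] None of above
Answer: F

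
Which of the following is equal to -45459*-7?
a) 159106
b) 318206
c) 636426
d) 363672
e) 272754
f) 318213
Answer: f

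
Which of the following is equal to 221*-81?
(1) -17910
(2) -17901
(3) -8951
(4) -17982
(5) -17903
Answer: 2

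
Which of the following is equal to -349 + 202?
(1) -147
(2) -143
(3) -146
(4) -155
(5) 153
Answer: 1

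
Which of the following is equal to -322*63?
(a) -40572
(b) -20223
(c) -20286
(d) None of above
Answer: c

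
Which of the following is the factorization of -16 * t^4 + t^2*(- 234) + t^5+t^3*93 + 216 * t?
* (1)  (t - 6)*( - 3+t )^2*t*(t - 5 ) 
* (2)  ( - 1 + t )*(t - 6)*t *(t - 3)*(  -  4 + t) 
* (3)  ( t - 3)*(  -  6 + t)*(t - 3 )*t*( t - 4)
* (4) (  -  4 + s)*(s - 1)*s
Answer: 3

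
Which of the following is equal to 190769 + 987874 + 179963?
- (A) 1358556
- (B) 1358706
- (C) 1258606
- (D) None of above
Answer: D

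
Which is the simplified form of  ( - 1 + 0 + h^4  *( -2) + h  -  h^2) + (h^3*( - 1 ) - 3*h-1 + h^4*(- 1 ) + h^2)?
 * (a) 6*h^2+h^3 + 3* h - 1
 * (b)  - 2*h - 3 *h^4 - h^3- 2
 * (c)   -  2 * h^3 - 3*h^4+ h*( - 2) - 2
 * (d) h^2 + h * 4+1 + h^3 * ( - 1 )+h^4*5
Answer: b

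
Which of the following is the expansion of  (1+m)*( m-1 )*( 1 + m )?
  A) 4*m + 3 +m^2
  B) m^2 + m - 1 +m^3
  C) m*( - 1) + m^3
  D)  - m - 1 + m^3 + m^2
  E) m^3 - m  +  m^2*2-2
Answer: D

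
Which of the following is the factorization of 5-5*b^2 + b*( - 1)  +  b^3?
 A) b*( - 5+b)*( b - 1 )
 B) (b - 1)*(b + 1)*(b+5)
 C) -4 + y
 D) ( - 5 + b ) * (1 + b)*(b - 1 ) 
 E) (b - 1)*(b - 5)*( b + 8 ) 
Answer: D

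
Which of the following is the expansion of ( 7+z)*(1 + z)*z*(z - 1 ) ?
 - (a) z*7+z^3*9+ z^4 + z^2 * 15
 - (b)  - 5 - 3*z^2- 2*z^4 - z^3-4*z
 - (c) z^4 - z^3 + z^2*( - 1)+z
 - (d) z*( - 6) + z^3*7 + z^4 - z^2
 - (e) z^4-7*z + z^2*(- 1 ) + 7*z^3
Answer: e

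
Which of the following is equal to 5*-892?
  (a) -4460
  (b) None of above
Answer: a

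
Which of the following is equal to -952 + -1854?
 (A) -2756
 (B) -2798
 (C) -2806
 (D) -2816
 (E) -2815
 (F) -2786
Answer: C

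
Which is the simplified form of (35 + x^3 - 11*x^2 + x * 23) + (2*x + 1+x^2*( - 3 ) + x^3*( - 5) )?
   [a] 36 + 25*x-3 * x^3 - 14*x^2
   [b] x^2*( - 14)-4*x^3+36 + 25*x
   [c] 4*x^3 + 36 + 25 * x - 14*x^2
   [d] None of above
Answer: b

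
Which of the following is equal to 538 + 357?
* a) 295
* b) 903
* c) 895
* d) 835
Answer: c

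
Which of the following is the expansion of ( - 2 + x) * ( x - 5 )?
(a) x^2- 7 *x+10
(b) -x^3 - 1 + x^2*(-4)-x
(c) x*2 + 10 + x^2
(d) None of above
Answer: a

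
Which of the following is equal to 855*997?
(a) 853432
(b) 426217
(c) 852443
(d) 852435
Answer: d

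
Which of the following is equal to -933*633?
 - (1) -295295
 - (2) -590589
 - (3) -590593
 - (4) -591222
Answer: 2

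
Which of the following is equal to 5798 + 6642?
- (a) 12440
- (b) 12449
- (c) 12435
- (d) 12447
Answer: a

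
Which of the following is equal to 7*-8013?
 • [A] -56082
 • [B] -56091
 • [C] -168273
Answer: B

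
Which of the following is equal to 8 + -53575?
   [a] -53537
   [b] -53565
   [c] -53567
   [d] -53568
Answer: c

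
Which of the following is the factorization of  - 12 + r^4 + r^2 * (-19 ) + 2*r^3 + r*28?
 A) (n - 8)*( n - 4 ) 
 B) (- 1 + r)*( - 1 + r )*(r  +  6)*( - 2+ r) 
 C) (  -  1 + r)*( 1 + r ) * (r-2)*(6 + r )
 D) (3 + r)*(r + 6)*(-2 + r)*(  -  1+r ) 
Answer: B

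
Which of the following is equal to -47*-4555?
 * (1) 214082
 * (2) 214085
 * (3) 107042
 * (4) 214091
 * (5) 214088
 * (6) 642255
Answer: 2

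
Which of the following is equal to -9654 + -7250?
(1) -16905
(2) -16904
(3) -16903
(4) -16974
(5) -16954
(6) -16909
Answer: 2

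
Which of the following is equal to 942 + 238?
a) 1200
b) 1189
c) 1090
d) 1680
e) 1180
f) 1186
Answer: e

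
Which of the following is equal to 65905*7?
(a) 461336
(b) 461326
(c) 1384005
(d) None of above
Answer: d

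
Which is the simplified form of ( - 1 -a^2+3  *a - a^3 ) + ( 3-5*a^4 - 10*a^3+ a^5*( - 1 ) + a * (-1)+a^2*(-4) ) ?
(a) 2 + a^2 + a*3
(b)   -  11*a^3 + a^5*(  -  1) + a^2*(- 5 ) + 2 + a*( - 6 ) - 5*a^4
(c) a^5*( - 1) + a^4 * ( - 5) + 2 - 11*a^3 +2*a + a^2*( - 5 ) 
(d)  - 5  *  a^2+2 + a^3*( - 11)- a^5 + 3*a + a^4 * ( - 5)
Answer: c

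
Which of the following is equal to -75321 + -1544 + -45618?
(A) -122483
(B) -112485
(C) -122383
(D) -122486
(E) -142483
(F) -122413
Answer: A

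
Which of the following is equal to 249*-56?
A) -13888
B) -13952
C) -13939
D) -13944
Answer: D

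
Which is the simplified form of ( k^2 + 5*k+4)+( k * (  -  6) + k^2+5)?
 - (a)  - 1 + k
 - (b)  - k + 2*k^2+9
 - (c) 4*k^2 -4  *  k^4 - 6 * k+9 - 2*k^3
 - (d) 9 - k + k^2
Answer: b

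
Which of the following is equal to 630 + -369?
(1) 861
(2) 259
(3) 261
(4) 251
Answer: 3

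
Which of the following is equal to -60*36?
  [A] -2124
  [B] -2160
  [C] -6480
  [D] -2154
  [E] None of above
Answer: B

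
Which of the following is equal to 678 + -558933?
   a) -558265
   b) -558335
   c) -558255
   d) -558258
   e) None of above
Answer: c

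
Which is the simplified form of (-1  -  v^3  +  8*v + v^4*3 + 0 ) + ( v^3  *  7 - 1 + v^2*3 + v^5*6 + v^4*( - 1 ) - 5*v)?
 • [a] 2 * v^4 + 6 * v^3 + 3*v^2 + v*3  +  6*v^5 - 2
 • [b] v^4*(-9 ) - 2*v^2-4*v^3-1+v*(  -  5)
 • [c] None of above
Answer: a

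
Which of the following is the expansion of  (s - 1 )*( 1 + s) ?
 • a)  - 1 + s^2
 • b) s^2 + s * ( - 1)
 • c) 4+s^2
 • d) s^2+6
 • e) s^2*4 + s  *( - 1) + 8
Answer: a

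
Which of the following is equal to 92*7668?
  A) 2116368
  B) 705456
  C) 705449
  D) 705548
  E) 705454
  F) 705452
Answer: B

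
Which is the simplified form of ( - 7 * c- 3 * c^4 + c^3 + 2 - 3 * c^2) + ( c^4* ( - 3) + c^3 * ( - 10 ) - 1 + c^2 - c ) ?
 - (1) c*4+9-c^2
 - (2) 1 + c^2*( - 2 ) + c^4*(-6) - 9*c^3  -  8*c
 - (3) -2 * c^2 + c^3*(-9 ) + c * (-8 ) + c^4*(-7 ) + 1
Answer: 2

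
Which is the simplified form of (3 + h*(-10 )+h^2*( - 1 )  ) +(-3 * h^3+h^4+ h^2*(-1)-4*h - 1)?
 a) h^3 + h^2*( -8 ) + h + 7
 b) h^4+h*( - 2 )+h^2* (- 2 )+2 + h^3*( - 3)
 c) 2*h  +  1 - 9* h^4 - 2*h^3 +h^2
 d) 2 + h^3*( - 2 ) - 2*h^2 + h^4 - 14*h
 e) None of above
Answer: e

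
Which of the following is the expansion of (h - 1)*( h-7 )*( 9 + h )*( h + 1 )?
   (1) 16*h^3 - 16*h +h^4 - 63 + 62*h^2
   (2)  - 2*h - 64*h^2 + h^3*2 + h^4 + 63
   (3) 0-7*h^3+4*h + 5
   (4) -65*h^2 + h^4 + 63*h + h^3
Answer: 2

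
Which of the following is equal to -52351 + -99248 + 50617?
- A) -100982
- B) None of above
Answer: A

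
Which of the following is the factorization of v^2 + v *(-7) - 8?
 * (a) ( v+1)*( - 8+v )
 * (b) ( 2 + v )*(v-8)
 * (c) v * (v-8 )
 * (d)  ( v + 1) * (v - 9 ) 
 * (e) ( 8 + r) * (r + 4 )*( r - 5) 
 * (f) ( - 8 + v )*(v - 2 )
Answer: a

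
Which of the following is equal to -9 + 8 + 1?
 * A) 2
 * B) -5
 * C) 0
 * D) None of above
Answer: C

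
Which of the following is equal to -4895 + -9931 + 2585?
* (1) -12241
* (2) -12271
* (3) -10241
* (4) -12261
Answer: 1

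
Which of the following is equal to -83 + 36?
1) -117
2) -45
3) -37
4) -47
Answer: 4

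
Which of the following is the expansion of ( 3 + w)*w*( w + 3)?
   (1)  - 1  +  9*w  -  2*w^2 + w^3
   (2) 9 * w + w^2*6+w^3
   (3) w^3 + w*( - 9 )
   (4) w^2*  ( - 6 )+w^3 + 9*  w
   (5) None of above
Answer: 2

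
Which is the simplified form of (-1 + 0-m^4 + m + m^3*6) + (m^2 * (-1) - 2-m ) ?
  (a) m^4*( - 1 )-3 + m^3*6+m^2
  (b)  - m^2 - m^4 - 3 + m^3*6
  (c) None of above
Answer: b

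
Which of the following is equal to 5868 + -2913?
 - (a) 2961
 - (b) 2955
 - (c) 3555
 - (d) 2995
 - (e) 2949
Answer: b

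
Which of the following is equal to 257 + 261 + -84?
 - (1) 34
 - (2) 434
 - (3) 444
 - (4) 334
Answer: 2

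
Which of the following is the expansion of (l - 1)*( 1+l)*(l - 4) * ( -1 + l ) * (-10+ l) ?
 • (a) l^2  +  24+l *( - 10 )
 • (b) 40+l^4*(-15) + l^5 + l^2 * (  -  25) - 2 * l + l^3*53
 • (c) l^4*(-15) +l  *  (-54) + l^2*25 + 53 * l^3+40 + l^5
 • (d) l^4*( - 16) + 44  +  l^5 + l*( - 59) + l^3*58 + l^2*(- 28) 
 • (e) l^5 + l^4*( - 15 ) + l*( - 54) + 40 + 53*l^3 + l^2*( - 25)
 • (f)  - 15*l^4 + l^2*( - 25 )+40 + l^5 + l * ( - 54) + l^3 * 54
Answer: e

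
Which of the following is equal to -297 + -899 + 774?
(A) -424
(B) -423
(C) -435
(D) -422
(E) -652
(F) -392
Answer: D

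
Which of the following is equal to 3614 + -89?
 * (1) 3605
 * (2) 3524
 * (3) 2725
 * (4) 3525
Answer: 4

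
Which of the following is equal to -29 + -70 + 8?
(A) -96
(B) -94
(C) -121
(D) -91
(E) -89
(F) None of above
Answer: D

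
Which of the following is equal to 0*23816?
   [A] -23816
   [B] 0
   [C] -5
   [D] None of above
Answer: B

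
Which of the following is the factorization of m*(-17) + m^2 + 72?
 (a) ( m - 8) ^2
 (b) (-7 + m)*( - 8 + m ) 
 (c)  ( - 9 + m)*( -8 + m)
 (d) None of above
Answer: c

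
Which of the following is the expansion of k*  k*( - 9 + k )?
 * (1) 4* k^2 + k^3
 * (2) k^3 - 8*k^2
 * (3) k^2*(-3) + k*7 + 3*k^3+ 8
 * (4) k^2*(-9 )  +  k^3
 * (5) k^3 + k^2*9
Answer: 4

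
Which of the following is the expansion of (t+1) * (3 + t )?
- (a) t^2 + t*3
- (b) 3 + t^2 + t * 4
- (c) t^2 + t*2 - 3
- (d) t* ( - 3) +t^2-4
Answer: b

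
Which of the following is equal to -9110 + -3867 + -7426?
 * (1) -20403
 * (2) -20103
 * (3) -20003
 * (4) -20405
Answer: 1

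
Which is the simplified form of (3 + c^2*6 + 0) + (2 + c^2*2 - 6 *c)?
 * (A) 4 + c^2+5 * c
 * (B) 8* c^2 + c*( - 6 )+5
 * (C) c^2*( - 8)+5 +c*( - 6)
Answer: B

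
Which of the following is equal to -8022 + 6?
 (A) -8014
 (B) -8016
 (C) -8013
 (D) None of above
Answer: B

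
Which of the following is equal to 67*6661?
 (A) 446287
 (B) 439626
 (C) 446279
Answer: A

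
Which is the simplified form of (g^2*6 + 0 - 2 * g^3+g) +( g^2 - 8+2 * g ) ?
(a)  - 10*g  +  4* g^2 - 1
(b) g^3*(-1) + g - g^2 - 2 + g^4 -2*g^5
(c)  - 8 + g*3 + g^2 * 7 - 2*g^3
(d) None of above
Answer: c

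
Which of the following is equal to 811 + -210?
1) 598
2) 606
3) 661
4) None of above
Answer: 4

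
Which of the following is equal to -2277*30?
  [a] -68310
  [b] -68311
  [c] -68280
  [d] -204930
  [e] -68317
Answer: a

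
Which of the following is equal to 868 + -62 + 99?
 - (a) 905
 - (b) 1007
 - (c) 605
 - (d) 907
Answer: a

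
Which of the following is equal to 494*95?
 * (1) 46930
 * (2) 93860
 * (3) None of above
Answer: 1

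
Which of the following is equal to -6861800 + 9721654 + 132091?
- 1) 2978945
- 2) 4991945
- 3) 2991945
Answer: 3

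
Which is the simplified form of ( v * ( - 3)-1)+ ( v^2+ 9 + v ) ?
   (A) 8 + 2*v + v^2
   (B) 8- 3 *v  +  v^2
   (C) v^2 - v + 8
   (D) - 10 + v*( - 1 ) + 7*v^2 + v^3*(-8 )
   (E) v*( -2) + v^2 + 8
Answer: E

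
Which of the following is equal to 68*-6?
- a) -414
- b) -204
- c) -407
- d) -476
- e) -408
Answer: e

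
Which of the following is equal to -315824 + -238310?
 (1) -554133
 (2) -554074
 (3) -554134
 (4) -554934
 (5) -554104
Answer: 3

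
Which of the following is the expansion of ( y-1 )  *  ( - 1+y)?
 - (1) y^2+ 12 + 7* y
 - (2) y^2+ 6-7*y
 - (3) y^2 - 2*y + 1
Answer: 3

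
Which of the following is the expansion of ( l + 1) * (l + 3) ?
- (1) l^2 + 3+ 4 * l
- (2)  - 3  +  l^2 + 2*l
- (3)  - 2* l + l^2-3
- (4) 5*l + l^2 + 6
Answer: 1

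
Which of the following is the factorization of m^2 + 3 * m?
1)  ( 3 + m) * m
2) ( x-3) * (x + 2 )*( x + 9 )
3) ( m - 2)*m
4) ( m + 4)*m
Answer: 1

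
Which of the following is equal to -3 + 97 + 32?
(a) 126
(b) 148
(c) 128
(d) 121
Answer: a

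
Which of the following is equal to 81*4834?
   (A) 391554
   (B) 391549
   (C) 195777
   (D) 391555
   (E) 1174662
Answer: A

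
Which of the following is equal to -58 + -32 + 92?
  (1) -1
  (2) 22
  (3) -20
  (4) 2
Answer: 4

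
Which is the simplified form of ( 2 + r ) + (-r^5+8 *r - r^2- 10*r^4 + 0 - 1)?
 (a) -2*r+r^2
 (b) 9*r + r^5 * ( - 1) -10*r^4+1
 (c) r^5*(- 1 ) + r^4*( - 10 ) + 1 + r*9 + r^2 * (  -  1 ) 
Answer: c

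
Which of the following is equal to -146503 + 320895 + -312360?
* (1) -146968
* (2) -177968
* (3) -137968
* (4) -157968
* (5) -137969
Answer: 3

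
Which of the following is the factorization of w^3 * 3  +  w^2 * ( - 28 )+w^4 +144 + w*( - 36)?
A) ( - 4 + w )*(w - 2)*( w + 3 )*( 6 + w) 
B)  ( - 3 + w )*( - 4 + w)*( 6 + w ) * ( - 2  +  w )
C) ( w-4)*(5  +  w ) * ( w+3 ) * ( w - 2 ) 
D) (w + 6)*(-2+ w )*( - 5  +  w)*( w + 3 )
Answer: A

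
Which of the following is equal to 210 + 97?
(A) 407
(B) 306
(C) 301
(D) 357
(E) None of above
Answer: E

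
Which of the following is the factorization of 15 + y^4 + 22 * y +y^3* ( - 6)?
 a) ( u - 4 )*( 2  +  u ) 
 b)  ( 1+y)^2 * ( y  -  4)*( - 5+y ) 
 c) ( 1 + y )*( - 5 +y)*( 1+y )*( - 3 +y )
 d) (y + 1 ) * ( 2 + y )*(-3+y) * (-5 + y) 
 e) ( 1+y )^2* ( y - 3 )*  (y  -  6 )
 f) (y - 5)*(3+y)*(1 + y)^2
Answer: c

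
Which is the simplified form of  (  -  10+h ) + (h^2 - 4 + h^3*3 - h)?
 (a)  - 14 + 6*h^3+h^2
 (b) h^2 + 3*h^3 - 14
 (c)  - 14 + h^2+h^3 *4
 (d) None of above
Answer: b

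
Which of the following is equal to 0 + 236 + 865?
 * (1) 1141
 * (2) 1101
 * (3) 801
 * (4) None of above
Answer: 2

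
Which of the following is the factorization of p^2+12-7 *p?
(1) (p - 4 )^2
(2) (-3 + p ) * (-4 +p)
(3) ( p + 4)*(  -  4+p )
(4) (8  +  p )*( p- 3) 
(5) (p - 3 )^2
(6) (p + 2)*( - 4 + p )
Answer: 2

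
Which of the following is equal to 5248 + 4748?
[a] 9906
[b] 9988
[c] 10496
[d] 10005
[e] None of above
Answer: e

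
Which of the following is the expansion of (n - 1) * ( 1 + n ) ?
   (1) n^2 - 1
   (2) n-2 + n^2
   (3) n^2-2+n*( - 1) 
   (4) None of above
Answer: 1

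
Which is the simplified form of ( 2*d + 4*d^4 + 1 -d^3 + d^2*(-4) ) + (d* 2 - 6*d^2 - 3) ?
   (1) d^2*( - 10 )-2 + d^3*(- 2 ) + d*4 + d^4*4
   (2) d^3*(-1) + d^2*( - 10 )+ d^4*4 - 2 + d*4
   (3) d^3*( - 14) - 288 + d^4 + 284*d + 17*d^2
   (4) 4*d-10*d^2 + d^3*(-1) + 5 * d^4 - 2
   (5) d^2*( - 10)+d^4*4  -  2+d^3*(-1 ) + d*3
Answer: 2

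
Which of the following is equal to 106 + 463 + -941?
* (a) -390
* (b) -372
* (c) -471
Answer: b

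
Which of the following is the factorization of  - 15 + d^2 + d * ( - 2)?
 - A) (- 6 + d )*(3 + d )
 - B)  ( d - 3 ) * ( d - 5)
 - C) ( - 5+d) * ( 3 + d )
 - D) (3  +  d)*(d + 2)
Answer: C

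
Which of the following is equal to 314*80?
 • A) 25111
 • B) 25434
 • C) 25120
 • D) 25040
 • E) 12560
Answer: C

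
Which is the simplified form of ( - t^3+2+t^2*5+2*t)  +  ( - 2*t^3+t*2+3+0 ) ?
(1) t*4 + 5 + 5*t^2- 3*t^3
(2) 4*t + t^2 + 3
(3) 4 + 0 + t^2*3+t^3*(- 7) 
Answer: 1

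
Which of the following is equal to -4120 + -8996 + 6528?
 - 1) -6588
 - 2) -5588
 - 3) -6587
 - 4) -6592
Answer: 1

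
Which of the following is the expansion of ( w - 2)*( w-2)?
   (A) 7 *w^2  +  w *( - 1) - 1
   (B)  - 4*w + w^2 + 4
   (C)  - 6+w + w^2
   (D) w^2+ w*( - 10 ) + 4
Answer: B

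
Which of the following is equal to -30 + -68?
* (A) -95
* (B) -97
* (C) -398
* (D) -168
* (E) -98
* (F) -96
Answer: E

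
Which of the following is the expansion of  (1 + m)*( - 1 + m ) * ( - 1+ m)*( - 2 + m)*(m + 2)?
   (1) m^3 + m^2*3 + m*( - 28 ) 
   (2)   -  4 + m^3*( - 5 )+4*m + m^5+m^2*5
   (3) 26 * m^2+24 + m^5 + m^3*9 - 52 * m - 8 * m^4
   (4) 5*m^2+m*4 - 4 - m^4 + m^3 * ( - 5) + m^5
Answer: 4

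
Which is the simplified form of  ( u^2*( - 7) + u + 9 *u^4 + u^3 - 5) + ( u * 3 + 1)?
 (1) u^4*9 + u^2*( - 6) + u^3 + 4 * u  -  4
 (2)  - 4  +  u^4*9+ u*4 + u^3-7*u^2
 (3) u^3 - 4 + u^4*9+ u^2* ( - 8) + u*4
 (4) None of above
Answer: 2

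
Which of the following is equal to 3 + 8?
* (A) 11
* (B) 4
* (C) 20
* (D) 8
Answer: A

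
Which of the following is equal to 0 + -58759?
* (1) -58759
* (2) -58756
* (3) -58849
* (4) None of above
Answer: 1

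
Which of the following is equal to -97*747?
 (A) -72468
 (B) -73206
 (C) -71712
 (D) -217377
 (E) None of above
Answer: E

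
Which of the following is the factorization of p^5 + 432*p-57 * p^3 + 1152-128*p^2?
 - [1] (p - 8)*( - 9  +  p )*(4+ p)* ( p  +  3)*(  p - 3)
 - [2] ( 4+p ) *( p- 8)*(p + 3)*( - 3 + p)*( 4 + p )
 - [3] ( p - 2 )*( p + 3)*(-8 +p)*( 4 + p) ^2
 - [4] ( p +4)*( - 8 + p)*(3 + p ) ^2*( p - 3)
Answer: 2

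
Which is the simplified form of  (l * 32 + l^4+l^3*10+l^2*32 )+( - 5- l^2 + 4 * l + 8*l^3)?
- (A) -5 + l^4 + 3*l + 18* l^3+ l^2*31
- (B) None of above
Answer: B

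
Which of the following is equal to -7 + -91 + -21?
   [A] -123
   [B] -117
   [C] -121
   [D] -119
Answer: D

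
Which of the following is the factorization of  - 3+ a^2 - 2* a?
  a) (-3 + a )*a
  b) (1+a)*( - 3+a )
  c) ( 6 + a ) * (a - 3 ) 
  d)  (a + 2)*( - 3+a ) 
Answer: b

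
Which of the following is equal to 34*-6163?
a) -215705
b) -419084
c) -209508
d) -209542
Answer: d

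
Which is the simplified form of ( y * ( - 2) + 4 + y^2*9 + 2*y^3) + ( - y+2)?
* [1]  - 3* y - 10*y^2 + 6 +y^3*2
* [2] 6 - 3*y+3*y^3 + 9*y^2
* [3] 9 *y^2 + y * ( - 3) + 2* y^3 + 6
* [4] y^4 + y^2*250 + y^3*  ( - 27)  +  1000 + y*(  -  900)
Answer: 3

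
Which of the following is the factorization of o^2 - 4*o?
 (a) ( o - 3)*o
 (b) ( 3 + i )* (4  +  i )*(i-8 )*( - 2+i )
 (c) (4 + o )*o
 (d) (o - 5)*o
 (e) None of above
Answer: e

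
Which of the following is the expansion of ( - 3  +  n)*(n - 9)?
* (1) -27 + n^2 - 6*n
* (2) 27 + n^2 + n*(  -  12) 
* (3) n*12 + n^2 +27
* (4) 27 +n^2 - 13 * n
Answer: 2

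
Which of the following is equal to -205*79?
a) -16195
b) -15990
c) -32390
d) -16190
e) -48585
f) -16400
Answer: a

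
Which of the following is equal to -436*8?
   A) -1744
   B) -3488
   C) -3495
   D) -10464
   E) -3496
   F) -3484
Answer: B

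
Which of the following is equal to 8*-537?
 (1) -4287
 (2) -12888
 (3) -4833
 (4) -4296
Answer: 4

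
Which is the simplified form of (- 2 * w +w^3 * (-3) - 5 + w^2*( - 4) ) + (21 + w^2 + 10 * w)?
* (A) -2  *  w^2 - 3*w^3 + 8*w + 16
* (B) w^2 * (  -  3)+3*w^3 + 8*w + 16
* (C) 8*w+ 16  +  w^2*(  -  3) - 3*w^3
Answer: C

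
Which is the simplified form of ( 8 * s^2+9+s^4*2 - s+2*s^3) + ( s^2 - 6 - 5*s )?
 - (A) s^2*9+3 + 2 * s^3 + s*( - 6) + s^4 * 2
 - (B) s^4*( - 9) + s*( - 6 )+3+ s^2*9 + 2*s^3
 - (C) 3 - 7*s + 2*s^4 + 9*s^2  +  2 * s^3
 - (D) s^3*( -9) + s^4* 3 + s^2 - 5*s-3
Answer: A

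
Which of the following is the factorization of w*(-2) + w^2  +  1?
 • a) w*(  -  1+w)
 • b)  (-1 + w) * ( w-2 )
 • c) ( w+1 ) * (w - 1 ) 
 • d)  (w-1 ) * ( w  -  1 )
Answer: d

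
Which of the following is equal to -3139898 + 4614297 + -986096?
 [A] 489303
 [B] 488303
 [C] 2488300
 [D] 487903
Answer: B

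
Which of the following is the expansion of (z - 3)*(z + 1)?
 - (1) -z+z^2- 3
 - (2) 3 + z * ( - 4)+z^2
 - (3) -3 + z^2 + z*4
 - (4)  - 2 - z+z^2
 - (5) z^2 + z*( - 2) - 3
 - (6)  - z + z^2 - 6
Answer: 5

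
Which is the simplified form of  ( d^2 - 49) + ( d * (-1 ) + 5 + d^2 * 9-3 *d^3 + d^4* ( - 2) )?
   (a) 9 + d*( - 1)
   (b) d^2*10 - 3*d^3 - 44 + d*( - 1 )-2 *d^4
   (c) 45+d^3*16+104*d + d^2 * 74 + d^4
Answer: b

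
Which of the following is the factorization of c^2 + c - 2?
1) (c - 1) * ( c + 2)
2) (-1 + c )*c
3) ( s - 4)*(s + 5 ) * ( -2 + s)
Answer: 1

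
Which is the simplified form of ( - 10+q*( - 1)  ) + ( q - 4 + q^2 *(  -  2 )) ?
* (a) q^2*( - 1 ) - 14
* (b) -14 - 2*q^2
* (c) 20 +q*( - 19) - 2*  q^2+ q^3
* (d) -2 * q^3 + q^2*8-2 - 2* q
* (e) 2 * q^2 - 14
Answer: b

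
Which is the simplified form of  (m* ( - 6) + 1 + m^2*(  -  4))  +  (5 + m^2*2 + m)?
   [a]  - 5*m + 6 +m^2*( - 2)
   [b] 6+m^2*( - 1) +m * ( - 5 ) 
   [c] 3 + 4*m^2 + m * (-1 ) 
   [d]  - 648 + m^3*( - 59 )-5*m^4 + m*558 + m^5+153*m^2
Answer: a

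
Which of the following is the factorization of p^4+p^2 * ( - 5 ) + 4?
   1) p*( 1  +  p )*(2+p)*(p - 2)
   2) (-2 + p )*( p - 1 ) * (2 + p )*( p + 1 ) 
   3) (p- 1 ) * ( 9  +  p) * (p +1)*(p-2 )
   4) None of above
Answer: 2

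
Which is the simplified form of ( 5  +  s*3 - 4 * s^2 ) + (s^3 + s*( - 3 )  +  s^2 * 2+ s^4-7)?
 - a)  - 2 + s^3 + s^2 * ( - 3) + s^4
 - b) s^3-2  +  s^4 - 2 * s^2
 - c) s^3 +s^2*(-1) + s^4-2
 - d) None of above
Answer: b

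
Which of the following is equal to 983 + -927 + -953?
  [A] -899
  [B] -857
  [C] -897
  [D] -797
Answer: C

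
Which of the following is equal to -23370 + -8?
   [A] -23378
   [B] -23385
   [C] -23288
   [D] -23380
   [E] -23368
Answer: A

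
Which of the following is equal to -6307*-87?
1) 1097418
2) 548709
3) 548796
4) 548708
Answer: 2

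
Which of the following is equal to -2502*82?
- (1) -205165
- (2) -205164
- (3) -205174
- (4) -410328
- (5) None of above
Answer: 2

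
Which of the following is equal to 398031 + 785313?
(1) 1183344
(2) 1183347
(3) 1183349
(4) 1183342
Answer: 1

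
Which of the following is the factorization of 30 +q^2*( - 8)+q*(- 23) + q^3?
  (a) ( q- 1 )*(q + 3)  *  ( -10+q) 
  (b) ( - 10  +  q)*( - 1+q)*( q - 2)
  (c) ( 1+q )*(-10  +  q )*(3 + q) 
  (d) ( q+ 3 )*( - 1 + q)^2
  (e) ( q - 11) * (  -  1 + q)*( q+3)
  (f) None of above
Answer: a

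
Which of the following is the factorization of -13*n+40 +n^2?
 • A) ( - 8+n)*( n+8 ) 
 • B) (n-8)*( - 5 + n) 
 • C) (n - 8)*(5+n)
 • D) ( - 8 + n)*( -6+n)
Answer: B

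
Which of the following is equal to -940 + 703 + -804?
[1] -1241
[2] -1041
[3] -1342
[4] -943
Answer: 2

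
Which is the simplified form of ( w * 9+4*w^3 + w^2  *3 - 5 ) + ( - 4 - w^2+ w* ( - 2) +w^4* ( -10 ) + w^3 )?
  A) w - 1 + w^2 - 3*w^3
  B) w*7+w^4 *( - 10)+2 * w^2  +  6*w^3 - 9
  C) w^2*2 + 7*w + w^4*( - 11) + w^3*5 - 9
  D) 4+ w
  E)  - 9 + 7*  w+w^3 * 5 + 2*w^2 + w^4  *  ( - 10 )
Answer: E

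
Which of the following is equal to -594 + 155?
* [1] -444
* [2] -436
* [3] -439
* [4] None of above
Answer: 3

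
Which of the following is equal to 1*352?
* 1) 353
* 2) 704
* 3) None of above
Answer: 3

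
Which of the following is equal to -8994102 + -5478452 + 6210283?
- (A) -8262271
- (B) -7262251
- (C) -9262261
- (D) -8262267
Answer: A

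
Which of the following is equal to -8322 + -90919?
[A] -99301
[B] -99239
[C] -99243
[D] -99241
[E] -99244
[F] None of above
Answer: D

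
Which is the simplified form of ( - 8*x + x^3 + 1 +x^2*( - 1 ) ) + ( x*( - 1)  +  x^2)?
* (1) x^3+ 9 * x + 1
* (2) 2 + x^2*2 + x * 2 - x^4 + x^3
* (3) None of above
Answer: 3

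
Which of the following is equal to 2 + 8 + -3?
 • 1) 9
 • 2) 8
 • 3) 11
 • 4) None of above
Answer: 4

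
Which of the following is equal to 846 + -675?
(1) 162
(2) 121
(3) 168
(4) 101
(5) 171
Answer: 5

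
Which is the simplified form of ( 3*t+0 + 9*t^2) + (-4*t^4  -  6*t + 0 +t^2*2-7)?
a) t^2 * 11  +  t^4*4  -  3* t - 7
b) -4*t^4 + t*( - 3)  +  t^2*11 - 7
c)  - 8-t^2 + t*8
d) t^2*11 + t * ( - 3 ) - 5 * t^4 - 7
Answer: b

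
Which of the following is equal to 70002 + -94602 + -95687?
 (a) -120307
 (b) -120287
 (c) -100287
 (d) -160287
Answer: b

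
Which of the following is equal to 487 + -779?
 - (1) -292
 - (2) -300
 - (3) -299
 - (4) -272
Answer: 1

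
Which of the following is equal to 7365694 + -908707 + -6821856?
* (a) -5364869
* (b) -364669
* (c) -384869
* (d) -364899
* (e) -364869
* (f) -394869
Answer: e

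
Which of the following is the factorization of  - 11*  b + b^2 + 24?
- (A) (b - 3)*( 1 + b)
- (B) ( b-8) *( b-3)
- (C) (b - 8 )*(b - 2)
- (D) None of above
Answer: B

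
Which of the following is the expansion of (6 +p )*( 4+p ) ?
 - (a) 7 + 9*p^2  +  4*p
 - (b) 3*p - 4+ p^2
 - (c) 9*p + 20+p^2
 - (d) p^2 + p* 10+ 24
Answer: d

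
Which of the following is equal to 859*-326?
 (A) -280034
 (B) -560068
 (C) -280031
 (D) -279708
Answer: A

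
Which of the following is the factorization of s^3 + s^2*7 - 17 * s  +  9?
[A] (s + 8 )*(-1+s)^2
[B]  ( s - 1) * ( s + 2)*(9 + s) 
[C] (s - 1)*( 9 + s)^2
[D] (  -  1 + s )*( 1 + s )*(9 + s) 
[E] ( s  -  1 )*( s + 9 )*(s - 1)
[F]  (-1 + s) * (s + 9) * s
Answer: E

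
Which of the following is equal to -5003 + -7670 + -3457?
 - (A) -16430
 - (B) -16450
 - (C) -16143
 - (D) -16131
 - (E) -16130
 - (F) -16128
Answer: E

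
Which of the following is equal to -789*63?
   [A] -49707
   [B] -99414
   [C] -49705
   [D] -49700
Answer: A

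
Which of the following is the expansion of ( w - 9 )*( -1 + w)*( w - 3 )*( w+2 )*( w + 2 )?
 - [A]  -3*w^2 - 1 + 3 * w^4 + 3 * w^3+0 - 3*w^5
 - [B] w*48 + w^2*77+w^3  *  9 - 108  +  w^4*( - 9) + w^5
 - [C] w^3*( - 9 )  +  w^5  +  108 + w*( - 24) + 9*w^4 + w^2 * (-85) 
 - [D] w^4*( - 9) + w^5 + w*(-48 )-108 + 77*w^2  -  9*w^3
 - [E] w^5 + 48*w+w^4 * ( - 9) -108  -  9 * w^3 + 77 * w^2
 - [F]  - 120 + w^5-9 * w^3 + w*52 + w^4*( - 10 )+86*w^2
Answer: E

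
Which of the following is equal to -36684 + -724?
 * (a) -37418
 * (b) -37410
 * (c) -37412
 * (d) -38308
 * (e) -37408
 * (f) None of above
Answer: e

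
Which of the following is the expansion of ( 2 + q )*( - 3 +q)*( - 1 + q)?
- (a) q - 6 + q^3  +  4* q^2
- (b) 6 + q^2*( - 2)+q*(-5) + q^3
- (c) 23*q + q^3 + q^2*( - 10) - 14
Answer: b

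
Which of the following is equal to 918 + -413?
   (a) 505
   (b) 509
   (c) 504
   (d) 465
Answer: a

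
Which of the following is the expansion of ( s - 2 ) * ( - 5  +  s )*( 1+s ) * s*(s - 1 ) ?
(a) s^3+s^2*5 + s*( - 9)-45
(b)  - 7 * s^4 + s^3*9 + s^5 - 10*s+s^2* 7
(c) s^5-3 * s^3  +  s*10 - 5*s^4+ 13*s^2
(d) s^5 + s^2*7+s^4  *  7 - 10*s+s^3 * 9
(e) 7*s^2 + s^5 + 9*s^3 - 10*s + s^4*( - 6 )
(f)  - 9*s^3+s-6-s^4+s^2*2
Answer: b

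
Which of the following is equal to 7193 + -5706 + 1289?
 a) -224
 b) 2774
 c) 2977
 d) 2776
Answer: d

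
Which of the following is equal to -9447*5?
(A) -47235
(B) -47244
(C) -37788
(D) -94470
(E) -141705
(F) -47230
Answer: A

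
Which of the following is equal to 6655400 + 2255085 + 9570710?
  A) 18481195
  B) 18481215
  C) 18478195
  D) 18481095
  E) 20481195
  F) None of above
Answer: A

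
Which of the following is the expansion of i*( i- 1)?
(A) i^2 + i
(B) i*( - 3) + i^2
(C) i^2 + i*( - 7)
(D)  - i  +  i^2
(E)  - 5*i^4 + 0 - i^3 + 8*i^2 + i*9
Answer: D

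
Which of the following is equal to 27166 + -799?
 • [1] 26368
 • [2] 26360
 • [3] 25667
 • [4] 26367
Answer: 4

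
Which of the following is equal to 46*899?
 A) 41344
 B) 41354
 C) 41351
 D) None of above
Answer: B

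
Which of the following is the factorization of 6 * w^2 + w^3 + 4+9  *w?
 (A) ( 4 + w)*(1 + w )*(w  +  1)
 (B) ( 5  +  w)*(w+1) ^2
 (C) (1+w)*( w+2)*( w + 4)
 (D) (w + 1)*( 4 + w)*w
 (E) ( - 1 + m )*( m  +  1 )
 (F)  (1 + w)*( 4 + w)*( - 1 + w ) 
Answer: A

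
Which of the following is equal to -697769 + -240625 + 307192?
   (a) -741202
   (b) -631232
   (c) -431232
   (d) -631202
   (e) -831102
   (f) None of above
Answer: d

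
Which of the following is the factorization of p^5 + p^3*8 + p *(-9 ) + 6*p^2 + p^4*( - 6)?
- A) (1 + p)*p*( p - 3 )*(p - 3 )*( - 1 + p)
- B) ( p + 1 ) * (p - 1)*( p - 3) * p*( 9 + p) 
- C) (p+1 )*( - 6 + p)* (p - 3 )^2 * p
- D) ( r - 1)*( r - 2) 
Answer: A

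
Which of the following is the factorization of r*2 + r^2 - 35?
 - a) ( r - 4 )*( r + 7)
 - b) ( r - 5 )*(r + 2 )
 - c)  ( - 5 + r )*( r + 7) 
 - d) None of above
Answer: c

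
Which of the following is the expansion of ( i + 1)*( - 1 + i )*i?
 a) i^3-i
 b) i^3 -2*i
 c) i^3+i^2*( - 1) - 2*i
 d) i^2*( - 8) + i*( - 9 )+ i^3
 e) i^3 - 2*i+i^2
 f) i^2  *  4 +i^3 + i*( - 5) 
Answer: a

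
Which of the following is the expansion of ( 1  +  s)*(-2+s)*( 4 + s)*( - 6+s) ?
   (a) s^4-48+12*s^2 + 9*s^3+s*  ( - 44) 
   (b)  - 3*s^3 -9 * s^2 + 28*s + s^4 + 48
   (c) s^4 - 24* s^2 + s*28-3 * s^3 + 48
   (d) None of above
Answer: c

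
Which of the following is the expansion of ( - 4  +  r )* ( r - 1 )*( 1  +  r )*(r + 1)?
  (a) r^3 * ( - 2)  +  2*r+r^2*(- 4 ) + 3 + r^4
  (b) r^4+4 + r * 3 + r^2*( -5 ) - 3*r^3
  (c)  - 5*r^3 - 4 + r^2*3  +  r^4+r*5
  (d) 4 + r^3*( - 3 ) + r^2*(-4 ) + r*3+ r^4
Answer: b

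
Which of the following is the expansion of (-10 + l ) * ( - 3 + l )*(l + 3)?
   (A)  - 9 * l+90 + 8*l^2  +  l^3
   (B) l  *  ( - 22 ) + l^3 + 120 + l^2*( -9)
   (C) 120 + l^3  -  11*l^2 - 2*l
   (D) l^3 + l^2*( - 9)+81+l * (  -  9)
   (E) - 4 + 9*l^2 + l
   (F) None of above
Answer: F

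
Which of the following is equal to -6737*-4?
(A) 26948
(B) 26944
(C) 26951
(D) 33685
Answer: A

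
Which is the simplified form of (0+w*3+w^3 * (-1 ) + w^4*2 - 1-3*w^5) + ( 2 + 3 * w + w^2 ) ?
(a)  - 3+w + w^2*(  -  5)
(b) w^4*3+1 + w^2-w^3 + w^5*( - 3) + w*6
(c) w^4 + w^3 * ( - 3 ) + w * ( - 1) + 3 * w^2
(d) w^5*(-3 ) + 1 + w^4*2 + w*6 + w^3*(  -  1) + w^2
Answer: d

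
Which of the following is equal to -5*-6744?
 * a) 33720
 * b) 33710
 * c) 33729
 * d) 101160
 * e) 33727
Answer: a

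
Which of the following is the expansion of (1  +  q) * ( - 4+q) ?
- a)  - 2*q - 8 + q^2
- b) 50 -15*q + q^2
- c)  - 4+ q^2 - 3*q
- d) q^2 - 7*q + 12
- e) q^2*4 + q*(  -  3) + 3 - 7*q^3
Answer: c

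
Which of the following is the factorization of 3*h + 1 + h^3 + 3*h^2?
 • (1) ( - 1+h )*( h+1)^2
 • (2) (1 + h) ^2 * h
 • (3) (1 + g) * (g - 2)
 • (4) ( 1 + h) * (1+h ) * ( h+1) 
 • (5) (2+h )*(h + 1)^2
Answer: 4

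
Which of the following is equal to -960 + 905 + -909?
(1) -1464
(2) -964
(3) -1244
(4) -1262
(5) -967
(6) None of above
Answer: 2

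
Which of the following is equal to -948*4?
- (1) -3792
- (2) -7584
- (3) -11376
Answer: 1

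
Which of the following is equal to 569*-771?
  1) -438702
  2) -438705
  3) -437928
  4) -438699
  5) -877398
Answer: 4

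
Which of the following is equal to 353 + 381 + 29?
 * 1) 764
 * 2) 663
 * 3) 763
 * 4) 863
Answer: 3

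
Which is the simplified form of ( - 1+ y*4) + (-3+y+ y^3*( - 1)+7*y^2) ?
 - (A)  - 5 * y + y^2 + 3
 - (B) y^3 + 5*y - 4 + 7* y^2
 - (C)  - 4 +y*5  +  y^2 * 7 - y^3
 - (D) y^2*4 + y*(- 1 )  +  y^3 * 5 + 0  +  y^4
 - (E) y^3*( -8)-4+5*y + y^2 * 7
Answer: C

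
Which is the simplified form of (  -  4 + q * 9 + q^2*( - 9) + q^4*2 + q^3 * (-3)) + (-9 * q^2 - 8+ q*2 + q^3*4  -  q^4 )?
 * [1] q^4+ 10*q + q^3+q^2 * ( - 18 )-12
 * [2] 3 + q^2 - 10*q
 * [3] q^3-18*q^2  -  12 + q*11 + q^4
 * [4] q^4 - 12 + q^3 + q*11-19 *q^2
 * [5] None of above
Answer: 3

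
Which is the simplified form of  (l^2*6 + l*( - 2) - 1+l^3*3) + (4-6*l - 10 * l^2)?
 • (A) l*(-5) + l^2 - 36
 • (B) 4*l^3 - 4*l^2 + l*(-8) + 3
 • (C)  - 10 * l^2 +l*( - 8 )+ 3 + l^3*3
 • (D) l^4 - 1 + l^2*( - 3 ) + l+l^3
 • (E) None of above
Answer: E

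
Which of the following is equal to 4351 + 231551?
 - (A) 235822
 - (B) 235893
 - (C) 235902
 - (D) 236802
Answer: C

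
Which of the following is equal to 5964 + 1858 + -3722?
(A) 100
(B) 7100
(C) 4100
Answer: C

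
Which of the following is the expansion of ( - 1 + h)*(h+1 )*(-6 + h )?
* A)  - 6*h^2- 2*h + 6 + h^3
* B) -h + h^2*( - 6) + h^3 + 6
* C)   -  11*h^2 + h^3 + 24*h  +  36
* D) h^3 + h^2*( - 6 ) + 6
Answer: B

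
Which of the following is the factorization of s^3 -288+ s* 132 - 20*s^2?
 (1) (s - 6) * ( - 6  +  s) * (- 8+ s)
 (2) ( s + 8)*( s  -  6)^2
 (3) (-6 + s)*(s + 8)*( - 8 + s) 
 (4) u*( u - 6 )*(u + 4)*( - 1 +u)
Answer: 1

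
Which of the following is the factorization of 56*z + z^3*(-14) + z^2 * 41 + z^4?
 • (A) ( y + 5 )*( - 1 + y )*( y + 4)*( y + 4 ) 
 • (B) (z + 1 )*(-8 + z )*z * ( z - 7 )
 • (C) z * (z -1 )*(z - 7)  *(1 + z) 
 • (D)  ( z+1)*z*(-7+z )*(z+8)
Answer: B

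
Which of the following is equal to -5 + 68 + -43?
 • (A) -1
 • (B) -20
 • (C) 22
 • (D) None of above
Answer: D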